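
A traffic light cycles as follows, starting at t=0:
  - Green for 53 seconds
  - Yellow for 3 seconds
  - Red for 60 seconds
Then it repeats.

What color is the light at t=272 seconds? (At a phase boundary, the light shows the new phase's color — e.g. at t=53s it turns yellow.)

Answer: green

Derivation:
Cycle length = 53 + 3 + 60 = 116s
t = 272, phase_t = 272 mod 116 = 40
40 < 53 (green end) → GREEN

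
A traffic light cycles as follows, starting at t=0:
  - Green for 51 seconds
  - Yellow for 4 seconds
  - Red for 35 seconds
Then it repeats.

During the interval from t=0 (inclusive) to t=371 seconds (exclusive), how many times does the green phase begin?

Answer: 5

Derivation:
Cycle = 51+4+35 = 90s
green phase starts at t = k*90 + 0 for k=0,1,2,...
Need k*90+0 < 371 → k < 4.122
k ∈ {0, ..., 4} → 5 starts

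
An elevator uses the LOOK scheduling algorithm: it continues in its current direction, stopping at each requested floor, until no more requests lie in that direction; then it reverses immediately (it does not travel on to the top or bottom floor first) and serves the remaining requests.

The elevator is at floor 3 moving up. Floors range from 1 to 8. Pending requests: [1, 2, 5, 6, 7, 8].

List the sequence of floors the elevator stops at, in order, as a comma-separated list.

Current: 3, moving UP
Serve above first (ascending): [5, 6, 7, 8]
Then reverse, serve below (descending): [2, 1]

Answer: 5, 6, 7, 8, 2, 1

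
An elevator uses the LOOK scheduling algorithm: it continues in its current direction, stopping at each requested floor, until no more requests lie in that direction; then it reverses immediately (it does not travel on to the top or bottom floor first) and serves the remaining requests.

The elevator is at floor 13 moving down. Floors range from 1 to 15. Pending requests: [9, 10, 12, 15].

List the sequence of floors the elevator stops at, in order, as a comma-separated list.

Answer: 12, 10, 9, 15

Derivation:
Current: 13, moving DOWN
Serve below first (descending): [12, 10, 9]
Then reverse, serve above (ascending): [15]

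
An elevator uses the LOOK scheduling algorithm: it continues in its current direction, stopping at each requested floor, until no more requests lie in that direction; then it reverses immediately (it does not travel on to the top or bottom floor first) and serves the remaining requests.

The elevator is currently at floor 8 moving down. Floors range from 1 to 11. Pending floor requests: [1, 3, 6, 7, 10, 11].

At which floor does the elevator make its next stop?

Answer: 7

Derivation:
Current floor: 8, direction: down
Requests above: [10, 11]
Requests below: [1, 3, 6, 7]
Moving down and requests lie below → nearest below is max([1, 3, 6, 7]) = 7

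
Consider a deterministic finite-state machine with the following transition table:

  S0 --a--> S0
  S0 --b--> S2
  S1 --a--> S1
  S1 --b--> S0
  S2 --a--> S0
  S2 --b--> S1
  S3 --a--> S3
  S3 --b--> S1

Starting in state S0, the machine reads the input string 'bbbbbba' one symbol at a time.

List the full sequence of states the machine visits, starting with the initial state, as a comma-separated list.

Start: S0
  read 'b': S0 --b--> S2
  read 'b': S2 --b--> S1
  read 'b': S1 --b--> S0
  read 'b': S0 --b--> S2
  read 'b': S2 --b--> S1
  read 'b': S1 --b--> S0
  read 'a': S0 --a--> S0

Answer: S0, S2, S1, S0, S2, S1, S0, S0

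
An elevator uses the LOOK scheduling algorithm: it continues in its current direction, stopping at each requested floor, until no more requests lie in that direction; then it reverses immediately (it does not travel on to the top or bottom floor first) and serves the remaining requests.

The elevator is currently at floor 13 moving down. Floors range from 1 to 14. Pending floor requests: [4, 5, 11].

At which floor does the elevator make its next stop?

Current floor: 13, direction: down
Requests above: []
Requests below: [4, 5, 11]
Moving down and requests lie below → nearest below is max([4, 5, 11]) = 11

Answer: 11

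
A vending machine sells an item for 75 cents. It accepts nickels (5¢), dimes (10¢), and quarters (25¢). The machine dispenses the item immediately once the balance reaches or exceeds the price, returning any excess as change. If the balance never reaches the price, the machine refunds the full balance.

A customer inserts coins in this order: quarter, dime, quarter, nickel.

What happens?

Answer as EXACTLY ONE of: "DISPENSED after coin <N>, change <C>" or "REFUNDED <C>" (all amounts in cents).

Price: 75¢
Coin 1 (quarter, 25¢): balance = 25¢
Coin 2 (dime, 10¢): balance = 35¢
Coin 3 (quarter, 25¢): balance = 60¢
Coin 4 (nickel, 5¢): balance = 65¢
All coins inserted, balance 65¢ < price 75¢ → REFUND 65¢

Answer: REFUNDED 65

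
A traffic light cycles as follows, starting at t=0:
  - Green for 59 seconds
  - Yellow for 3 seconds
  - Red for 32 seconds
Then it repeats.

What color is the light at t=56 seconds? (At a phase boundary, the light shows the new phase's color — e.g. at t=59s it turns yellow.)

Answer: green

Derivation:
Cycle length = 59 + 3 + 32 = 94s
t = 56, phase_t = 56 mod 94 = 56
56 < 59 (green end) → GREEN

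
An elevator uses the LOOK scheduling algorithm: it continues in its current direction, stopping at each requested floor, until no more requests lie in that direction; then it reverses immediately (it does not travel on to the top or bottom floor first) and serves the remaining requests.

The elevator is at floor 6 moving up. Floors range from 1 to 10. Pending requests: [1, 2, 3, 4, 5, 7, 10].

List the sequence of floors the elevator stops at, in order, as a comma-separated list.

Answer: 7, 10, 5, 4, 3, 2, 1

Derivation:
Current: 6, moving UP
Serve above first (ascending): [7, 10]
Then reverse, serve below (descending): [5, 4, 3, 2, 1]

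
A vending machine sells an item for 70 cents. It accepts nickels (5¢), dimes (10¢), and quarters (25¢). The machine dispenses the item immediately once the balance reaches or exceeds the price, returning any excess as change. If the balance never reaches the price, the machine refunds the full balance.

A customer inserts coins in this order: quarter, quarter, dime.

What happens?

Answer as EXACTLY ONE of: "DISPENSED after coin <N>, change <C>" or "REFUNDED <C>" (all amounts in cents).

Price: 70¢
Coin 1 (quarter, 25¢): balance = 25¢
Coin 2 (quarter, 25¢): balance = 50¢
Coin 3 (dime, 10¢): balance = 60¢
All coins inserted, balance 60¢ < price 70¢ → REFUND 60¢

Answer: REFUNDED 60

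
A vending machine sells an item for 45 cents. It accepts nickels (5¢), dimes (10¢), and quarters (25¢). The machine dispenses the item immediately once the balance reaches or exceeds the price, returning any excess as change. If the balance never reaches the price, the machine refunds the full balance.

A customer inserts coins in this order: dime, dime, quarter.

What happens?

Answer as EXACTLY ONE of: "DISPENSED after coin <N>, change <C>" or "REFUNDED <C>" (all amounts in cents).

Price: 45¢
Coin 1 (dime, 10¢): balance = 10¢
Coin 2 (dime, 10¢): balance = 20¢
Coin 3 (quarter, 25¢): balance = 45¢
  → balance >= price → DISPENSE, change = 45 - 45 = 0¢

Answer: DISPENSED after coin 3, change 0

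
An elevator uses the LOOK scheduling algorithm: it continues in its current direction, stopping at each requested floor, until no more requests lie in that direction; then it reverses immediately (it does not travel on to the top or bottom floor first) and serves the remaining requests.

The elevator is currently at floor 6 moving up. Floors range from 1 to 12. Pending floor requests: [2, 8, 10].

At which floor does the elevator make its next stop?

Answer: 8

Derivation:
Current floor: 6, direction: up
Requests above: [8, 10]
Requests below: [2]
Moving up and requests lie above → nearest above is min([8, 10]) = 8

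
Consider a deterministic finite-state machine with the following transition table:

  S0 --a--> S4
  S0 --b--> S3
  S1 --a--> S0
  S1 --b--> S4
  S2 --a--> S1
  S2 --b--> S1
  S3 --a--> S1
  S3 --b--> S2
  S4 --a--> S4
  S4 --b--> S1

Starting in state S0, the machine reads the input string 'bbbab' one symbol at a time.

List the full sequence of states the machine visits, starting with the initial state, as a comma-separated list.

Start: S0
  read 'b': S0 --b--> S3
  read 'b': S3 --b--> S2
  read 'b': S2 --b--> S1
  read 'a': S1 --a--> S0
  read 'b': S0 --b--> S3

Answer: S0, S3, S2, S1, S0, S3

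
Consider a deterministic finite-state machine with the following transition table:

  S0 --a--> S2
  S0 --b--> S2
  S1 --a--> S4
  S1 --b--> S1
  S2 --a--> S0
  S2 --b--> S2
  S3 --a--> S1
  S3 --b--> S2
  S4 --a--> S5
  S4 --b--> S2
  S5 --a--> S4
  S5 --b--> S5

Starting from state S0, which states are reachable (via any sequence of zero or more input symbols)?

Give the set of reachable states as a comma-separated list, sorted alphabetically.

Answer: S0, S2

Derivation:
BFS from S0:
  visit S0: S0--a-->S2 (new), S0--b-->S2 (seen)
  visit S2: S2--a-->S0 (seen), S2--b-->S2 (seen)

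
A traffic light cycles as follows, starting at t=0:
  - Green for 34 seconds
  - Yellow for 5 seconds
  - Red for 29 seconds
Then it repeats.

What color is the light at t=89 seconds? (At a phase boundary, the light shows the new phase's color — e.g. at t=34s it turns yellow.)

Cycle length = 34 + 5 + 29 = 68s
t = 89, phase_t = 89 mod 68 = 21
21 < 34 (green end) → GREEN

Answer: green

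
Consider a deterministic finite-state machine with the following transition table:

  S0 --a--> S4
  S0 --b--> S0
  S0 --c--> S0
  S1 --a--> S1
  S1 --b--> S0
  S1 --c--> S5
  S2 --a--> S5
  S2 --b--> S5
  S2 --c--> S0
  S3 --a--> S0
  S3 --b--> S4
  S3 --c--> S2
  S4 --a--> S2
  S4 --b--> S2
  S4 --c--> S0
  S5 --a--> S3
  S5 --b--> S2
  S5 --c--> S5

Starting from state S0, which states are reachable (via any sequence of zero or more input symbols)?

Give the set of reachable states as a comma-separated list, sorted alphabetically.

BFS from S0:
  visit S0: S0--a-->S4 (new), S0--b-->S0 (seen), S0--c-->S0 (seen)
  visit S4: S4--a-->S2 (new), S4--b-->S2 (seen), S4--c-->S0 (seen)
  visit S2: S2--a-->S5 (new), S2--b-->S5 (seen), S2--c-->S0 (seen)
  visit S5: S5--a-->S3 (new), S5--b-->S2 (seen), S5--c-->S5 (seen)
  visit S3: S3--a-->S0 (seen), S3--b-->S4 (seen), S3--c-->S2 (seen)

Answer: S0, S2, S3, S4, S5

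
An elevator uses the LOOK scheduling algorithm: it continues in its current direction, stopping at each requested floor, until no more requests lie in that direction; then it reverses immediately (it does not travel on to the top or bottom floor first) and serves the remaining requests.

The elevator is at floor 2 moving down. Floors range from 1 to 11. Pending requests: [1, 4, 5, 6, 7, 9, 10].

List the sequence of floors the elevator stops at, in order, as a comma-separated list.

Current: 2, moving DOWN
Serve below first (descending): [1]
Then reverse, serve above (ascending): [4, 5, 6, 7, 9, 10]

Answer: 1, 4, 5, 6, 7, 9, 10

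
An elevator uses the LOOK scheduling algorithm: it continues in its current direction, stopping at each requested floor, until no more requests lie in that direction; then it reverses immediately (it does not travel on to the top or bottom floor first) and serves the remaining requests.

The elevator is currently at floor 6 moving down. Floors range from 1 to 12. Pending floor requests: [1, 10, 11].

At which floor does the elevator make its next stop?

Answer: 1

Derivation:
Current floor: 6, direction: down
Requests above: [10, 11]
Requests below: [1]
Moving down and requests lie below → nearest below is max([1]) = 1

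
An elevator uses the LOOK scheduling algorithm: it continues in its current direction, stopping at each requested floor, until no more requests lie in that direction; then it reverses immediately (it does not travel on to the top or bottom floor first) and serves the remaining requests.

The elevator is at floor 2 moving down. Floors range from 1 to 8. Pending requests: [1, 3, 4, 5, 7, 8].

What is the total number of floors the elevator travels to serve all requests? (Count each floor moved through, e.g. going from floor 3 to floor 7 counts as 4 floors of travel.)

Answer: 8

Derivation:
Start at floor 2 moving down, LOOK stop order: [1, 3, 4, 5, 7, 8]
  2 → 1: |1-2| = 1, total = 1
  1 → 3: |3-1| = 2, total = 3
  3 → 4: |4-3| = 1, total = 4
  4 → 5: |5-4| = 1, total = 5
  5 → 7: |7-5| = 2, total = 7
  7 → 8: |8-7| = 1, total = 8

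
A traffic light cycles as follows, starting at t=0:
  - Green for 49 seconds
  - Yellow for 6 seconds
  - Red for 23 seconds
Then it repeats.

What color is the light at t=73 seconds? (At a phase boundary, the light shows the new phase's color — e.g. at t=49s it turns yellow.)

Answer: red

Derivation:
Cycle length = 49 + 6 + 23 = 78s
t = 73, phase_t = 73 mod 78 = 73
73 >= 55 → RED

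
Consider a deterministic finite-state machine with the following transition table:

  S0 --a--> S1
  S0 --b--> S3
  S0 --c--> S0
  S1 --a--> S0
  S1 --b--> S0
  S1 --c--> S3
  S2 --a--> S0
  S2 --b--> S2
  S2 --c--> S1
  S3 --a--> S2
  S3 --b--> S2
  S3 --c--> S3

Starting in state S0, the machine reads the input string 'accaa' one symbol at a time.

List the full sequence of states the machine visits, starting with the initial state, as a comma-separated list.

Answer: S0, S1, S3, S3, S2, S0

Derivation:
Start: S0
  read 'a': S0 --a--> S1
  read 'c': S1 --c--> S3
  read 'c': S3 --c--> S3
  read 'a': S3 --a--> S2
  read 'a': S2 --a--> S0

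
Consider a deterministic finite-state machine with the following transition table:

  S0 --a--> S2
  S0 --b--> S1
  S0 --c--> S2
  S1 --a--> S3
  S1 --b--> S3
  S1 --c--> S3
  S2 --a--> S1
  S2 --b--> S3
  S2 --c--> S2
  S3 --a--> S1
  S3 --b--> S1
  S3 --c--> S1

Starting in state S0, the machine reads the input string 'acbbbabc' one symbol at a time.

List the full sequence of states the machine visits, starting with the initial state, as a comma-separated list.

Answer: S0, S2, S2, S3, S1, S3, S1, S3, S1

Derivation:
Start: S0
  read 'a': S0 --a--> S2
  read 'c': S2 --c--> S2
  read 'b': S2 --b--> S3
  read 'b': S3 --b--> S1
  read 'b': S1 --b--> S3
  read 'a': S3 --a--> S1
  read 'b': S1 --b--> S3
  read 'c': S3 --c--> S1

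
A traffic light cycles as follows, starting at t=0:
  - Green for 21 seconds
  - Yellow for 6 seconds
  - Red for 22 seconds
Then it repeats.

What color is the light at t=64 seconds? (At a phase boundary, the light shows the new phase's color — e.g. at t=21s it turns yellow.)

Cycle length = 21 + 6 + 22 = 49s
t = 64, phase_t = 64 mod 49 = 15
15 < 21 (green end) → GREEN

Answer: green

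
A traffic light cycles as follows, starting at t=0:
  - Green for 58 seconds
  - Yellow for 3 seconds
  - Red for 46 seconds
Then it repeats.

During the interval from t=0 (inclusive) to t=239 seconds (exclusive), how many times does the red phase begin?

Answer: 2

Derivation:
Cycle = 58+3+46 = 107s
red phase starts at t = k*107 + 61 for k=0,1,2,...
Need k*107+61 < 239 → k < 1.664
k ∈ {0, ..., 1} → 2 starts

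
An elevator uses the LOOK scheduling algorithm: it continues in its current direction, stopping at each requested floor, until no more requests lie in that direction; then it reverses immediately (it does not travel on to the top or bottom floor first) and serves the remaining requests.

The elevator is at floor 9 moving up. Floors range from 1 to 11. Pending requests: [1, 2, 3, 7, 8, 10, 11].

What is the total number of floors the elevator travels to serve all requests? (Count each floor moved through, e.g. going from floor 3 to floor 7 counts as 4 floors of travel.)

Start at floor 9 moving up, LOOK stop order: [10, 11, 8, 7, 3, 2, 1]
  9 → 10: |10-9| = 1, total = 1
  10 → 11: |11-10| = 1, total = 2
  11 → 8: |8-11| = 3, total = 5
  8 → 7: |7-8| = 1, total = 6
  7 → 3: |3-7| = 4, total = 10
  3 → 2: |2-3| = 1, total = 11
  2 → 1: |1-2| = 1, total = 12

Answer: 12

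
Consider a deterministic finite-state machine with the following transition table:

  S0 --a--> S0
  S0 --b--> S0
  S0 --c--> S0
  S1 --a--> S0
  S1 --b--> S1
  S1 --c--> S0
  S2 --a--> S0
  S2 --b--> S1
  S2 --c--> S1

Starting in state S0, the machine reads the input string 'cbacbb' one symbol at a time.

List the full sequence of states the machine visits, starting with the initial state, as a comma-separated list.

Answer: S0, S0, S0, S0, S0, S0, S0

Derivation:
Start: S0
  read 'c': S0 --c--> S0
  read 'b': S0 --b--> S0
  read 'a': S0 --a--> S0
  read 'c': S0 --c--> S0
  read 'b': S0 --b--> S0
  read 'b': S0 --b--> S0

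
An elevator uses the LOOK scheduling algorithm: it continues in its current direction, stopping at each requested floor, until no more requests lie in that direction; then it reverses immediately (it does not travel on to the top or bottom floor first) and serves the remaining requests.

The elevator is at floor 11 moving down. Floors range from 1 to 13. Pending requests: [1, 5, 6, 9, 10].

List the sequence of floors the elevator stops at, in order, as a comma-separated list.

Current: 11, moving DOWN
Serve below first (descending): [10, 9, 6, 5, 1]
Then reverse, serve above (ascending): []

Answer: 10, 9, 6, 5, 1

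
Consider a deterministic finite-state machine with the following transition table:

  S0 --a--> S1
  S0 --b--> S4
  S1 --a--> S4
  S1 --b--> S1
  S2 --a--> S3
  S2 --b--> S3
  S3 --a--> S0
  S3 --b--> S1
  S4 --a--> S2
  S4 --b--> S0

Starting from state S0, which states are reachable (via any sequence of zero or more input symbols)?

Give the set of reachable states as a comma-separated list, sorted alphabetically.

BFS from S0:
  visit S0: S0--a-->S1 (new), S0--b-->S4 (new)
  visit S1: S1--a-->S4 (seen), S1--b-->S1 (seen)
  visit S4: S4--a-->S2 (new), S4--b-->S0 (seen)
  visit S2: S2--a-->S3 (new), S2--b-->S3 (seen)
  visit S3: S3--a-->S0 (seen), S3--b-->S1 (seen)

Answer: S0, S1, S2, S3, S4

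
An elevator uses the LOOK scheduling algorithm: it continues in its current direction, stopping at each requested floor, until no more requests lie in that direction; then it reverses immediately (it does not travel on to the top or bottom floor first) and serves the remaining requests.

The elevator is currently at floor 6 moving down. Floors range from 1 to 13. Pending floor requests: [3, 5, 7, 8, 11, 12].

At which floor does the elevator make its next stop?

Answer: 5

Derivation:
Current floor: 6, direction: down
Requests above: [7, 8, 11, 12]
Requests below: [3, 5]
Moving down and requests lie below → nearest below is max([3, 5]) = 5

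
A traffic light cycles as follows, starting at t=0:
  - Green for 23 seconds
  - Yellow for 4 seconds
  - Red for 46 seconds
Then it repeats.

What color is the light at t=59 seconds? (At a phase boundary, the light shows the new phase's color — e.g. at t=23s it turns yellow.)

Cycle length = 23 + 4 + 46 = 73s
t = 59, phase_t = 59 mod 73 = 59
59 >= 27 → RED

Answer: red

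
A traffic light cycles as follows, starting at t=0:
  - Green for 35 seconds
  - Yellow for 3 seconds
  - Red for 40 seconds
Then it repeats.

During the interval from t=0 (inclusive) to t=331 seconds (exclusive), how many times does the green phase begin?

Answer: 5

Derivation:
Cycle = 35+3+40 = 78s
green phase starts at t = k*78 + 0 for k=0,1,2,...
Need k*78+0 < 331 → k < 4.244
k ∈ {0, ..., 4} → 5 starts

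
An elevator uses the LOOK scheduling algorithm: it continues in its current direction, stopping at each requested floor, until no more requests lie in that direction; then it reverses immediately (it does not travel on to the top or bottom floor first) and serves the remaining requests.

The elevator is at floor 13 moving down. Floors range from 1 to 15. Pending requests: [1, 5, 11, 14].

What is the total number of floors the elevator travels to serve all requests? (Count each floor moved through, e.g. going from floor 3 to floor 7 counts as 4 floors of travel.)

Start at floor 13 moving down, LOOK stop order: [11, 5, 1, 14]
  13 → 11: |11-13| = 2, total = 2
  11 → 5: |5-11| = 6, total = 8
  5 → 1: |1-5| = 4, total = 12
  1 → 14: |14-1| = 13, total = 25

Answer: 25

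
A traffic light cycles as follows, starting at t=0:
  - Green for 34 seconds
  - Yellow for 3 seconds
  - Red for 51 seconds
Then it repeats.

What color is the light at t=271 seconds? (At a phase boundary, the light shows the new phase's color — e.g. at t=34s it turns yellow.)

Cycle length = 34 + 3 + 51 = 88s
t = 271, phase_t = 271 mod 88 = 7
7 < 34 (green end) → GREEN

Answer: green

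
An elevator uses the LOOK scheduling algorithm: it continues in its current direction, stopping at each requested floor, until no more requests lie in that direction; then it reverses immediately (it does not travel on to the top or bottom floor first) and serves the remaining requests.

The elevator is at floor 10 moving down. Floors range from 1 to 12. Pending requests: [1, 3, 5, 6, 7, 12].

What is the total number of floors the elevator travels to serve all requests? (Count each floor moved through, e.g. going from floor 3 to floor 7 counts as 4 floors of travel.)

Answer: 20

Derivation:
Start at floor 10 moving down, LOOK stop order: [7, 6, 5, 3, 1, 12]
  10 → 7: |7-10| = 3, total = 3
  7 → 6: |6-7| = 1, total = 4
  6 → 5: |5-6| = 1, total = 5
  5 → 3: |3-5| = 2, total = 7
  3 → 1: |1-3| = 2, total = 9
  1 → 12: |12-1| = 11, total = 20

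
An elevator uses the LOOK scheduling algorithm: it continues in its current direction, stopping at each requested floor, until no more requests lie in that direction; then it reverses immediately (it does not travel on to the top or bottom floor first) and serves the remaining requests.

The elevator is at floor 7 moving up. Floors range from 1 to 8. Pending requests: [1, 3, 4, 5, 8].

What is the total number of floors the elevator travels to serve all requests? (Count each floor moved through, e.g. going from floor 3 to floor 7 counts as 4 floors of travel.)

Start at floor 7 moving up, LOOK stop order: [8, 5, 4, 3, 1]
  7 → 8: |8-7| = 1, total = 1
  8 → 5: |5-8| = 3, total = 4
  5 → 4: |4-5| = 1, total = 5
  4 → 3: |3-4| = 1, total = 6
  3 → 1: |1-3| = 2, total = 8

Answer: 8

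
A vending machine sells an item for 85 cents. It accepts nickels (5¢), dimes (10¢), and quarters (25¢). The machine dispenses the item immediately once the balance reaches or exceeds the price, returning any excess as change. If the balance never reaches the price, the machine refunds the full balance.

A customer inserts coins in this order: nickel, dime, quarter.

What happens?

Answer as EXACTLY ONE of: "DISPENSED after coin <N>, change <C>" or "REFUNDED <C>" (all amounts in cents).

Price: 85¢
Coin 1 (nickel, 5¢): balance = 5¢
Coin 2 (dime, 10¢): balance = 15¢
Coin 3 (quarter, 25¢): balance = 40¢
All coins inserted, balance 40¢ < price 85¢ → REFUND 40¢

Answer: REFUNDED 40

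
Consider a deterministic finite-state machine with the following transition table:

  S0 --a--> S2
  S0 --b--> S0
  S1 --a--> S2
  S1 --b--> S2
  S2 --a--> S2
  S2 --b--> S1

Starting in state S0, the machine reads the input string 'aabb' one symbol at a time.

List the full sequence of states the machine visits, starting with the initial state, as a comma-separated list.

Answer: S0, S2, S2, S1, S2

Derivation:
Start: S0
  read 'a': S0 --a--> S2
  read 'a': S2 --a--> S2
  read 'b': S2 --b--> S1
  read 'b': S1 --b--> S2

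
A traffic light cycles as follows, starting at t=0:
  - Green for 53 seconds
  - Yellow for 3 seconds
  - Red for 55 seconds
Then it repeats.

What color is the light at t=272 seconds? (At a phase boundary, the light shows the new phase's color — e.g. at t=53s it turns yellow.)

Cycle length = 53 + 3 + 55 = 111s
t = 272, phase_t = 272 mod 111 = 50
50 < 53 (green end) → GREEN

Answer: green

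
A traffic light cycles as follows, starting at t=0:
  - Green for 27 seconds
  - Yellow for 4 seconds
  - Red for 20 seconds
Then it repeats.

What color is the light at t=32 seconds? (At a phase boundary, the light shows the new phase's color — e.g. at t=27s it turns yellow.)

Cycle length = 27 + 4 + 20 = 51s
t = 32, phase_t = 32 mod 51 = 32
32 >= 31 → RED

Answer: red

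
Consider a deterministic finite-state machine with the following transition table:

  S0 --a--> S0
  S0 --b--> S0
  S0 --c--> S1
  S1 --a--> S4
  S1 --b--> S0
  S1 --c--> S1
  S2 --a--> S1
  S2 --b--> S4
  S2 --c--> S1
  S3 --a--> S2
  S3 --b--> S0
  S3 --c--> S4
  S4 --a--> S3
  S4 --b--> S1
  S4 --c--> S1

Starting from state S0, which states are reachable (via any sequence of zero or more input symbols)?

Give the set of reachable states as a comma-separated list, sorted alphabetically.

Answer: S0, S1, S2, S3, S4

Derivation:
BFS from S0:
  visit S0: S0--a-->S0 (seen), S0--b-->S0 (seen), S0--c-->S1 (new)
  visit S1: S1--a-->S4 (new), S1--b-->S0 (seen), S1--c-->S1 (seen)
  visit S4: S4--a-->S3 (new), S4--b-->S1 (seen), S4--c-->S1 (seen)
  visit S3: S3--a-->S2 (new), S3--b-->S0 (seen), S3--c-->S4 (seen)
  visit S2: S2--a-->S1 (seen), S2--b-->S4 (seen), S2--c-->S1 (seen)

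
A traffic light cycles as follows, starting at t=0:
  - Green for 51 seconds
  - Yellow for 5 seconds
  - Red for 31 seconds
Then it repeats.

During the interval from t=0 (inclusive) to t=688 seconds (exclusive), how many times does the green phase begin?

Answer: 8

Derivation:
Cycle = 51+5+31 = 87s
green phase starts at t = k*87 + 0 for k=0,1,2,...
Need k*87+0 < 688 → k < 7.908
k ∈ {0, ..., 7} → 8 starts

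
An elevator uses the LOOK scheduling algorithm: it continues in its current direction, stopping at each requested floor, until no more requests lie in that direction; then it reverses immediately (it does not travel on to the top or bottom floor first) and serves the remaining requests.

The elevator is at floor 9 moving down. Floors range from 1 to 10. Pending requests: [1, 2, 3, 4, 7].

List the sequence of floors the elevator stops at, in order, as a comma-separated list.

Current: 9, moving DOWN
Serve below first (descending): [7, 4, 3, 2, 1]
Then reverse, serve above (ascending): []

Answer: 7, 4, 3, 2, 1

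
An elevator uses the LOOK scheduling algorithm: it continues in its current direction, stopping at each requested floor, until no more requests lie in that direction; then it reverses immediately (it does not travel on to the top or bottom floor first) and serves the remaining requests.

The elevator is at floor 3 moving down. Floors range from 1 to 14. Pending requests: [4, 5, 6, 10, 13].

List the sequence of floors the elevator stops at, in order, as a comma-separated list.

Answer: 4, 5, 6, 10, 13

Derivation:
Current: 3, moving DOWN
Serve below first (descending): []
Then reverse, serve above (ascending): [4, 5, 6, 10, 13]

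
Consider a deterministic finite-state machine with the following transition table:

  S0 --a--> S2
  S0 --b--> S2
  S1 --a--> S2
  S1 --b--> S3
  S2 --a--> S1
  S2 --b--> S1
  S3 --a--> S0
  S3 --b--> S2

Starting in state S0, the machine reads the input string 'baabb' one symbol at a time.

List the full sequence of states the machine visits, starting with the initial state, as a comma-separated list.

Answer: S0, S2, S1, S2, S1, S3

Derivation:
Start: S0
  read 'b': S0 --b--> S2
  read 'a': S2 --a--> S1
  read 'a': S1 --a--> S2
  read 'b': S2 --b--> S1
  read 'b': S1 --b--> S3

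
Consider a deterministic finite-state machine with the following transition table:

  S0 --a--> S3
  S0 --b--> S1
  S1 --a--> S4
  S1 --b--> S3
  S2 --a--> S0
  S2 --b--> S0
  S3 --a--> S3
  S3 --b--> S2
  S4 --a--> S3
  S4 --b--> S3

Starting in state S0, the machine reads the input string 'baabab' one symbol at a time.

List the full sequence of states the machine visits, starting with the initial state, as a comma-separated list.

Answer: S0, S1, S4, S3, S2, S0, S1

Derivation:
Start: S0
  read 'b': S0 --b--> S1
  read 'a': S1 --a--> S4
  read 'a': S4 --a--> S3
  read 'b': S3 --b--> S2
  read 'a': S2 --a--> S0
  read 'b': S0 --b--> S1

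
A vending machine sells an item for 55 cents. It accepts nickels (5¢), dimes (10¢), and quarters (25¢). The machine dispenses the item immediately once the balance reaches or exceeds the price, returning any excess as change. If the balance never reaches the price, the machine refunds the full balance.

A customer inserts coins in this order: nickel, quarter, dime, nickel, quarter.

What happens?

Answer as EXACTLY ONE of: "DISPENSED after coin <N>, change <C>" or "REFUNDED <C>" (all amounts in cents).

Answer: DISPENSED after coin 5, change 15

Derivation:
Price: 55¢
Coin 1 (nickel, 5¢): balance = 5¢
Coin 2 (quarter, 25¢): balance = 30¢
Coin 3 (dime, 10¢): balance = 40¢
Coin 4 (nickel, 5¢): balance = 45¢
Coin 5 (quarter, 25¢): balance = 70¢
  → balance >= price → DISPENSE, change = 70 - 55 = 15¢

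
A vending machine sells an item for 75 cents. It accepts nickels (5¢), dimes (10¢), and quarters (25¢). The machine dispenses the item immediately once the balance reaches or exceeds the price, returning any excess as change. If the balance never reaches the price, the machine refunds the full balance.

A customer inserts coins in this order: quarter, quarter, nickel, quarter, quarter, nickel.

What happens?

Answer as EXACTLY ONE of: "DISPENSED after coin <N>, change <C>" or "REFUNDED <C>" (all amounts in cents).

Price: 75¢
Coin 1 (quarter, 25¢): balance = 25¢
Coin 2 (quarter, 25¢): balance = 50¢
Coin 3 (nickel, 5¢): balance = 55¢
Coin 4 (quarter, 25¢): balance = 80¢
  → balance >= price → DISPENSE, change = 80 - 75 = 5¢

Answer: DISPENSED after coin 4, change 5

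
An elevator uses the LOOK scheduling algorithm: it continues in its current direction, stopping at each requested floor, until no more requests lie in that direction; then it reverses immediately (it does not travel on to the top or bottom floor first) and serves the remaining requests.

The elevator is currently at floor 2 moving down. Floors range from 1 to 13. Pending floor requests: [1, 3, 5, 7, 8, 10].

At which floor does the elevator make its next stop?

Current floor: 2, direction: down
Requests above: [3, 5, 7, 8, 10]
Requests below: [1]
Moving down and requests lie below → nearest below is max([1]) = 1

Answer: 1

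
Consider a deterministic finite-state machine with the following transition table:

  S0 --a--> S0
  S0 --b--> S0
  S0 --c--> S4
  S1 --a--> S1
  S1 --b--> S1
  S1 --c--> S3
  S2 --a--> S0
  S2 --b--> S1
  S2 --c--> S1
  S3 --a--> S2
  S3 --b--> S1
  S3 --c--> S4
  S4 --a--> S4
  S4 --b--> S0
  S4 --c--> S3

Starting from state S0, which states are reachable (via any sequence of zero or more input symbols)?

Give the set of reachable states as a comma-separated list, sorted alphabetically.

BFS from S0:
  visit S0: S0--a-->S0 (seen), S0--b-->S0 (seen), S0--c-->S4 (new)
  visit S4: S4--a-->S4 (seen), S4--b-->S0 (seen), S4--c-->S3 (new)
  visit S3: S3--a-->S2 (new), S3--b-->S1 (new), S3--c-->S4 (seen)
  visit S2: S2--a-->S0 (seen), S2--b-->S1 (seen), S2--c-->S1 (seen)
  visit S1: S1--a-->S1 (seen), S1--b-->S1 (seen), S1--c-->S3 (seen)

Answer: S0, S1, S2, S3, S4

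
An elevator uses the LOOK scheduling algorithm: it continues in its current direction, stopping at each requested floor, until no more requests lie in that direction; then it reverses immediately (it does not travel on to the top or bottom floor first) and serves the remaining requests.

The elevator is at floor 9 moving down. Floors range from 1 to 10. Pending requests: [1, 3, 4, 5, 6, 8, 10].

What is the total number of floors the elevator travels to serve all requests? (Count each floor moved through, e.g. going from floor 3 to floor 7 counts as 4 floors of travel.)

Answer: 17

Derivation:
Start at floor 9 moving down, LOOK stop order: [8, 6, 5, 4, 3, 1, 10]
  9 → 8: |8-9| = 1, total = 1
  8 → 6: |6-8| = 2, total = 3
  6 → 5: |5-6| = 1, total = 4
  5 → 4: |4-5| = 1, total = 5
  4 → 3: |3-4| = 1, total = 6
  3 → 1: |1-3| = 2, total = 8
  1 → 10: |10-1| = 9, total = 17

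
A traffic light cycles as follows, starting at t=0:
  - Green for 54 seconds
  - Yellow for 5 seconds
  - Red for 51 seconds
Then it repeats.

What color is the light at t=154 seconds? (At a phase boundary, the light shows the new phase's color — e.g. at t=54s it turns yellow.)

Answer: green

Derivation:
Cycle length = 54 + 5 + 51 = 110s
t = 154, phase_t = 154 mod 110 = 44
44 < 54 (green end) → GREEN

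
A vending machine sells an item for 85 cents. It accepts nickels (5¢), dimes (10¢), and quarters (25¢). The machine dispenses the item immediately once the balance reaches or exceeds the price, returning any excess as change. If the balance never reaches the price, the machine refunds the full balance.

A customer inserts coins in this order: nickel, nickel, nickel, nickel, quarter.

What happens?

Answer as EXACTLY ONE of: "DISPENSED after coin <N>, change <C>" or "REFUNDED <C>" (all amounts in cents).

Price: 85¢
Coin 1 (nickel, 5¢): balance = 5¢
Coin 2 (nickel, 5¢): balance = 10¢
Coin 3 (nickel, 5¢): balance = 15¢
Coin 4 (nickel, 5¢): balance = 20¢
Coin 5 (quarter, 25¢): balance = 45¢
All coins inserted, balance 45¢ < price 85¢ → REFUND 45¢

Answer: REFUNDED 45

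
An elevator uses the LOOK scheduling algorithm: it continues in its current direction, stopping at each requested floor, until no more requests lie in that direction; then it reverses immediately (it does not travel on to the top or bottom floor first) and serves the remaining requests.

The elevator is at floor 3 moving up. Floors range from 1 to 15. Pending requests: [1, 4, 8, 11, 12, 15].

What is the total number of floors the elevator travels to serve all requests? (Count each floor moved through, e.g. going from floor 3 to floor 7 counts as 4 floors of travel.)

Start at floor 3 moving up, LOOK stop order: [4, 8, 11, 12, 15, 1]
  3 → 4: |4-3| = 1, total = 1
  4 → 8: |8-4| = 4, total = 5
  8 → 11: |11-8| = 3, total = 8
  11 → 12: |12-11| = 1, total = 9
  12 → 15: |15-12| = 3, total = 12
  15 → 1: |1-15| = 14, total = 26

Answer: 26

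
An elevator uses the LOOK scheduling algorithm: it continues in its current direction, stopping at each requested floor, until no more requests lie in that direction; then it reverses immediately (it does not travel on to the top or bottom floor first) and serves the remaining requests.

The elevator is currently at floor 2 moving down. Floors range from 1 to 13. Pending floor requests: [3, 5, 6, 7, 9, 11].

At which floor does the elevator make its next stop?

Current floor: 2, direction: down
Requests above: [3, 5, 6, 7, 9, 11]
Requests below: []
Moving down but no requests below → reverse; nearest above is min([3, 5, 6, 7, 9, 11]) = 3

Answer: 3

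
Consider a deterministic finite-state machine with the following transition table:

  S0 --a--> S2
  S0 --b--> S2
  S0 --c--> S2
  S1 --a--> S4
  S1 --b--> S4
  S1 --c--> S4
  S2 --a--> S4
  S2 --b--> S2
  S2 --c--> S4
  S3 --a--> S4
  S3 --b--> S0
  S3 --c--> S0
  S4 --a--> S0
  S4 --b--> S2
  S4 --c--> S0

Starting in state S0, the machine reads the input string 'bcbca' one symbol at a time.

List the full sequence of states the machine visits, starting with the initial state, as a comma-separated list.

Answer: S0, S2, S4, S2, S4, S0

Derivation:
Start: S0
  read 'b': S0 --b--> S2
  read 'c': S2 --c--> S4
  read 'b': S4 --b--> S2
  read 'c': S2 --c--> S4
  read 'a': S4 --a--> S0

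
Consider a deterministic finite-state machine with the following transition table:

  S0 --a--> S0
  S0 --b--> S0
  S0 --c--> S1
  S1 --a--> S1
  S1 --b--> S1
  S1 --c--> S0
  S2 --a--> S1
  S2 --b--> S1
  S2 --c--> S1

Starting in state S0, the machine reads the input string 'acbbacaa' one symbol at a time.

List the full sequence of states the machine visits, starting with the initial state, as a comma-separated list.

Start: S0
  read 'a': S0 --a--> S0
  read 'c': S0 --c--> S1
  read 'b': S1 --b--> S1
  read 'b': S1 --b--> S1
  read 'a': S1 --a--> S1
  read 'c': S1 --c--> S0
  read 'a': S0 --a--> S0
  read 'a': S0 --a--> S0

Answer: S0, S0, S1, S1, S1, S1, S0, S0, S0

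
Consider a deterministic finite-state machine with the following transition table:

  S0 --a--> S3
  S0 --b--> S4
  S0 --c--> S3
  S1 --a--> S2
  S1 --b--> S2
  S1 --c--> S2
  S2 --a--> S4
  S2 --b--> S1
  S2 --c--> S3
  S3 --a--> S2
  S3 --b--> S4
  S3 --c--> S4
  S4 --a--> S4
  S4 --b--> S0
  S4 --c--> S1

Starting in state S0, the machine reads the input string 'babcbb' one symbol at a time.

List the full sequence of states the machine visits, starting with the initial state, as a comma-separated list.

Answer: S0, S4, S4, S0, S3, S4, S0

Derivation:
Start: S0
  read 'b': S0 --b--> S4
  read 'a': S4 --a--> S4
  read 'b': S4 --b--> S0
  read 'c': S0 --c--> S3
  read 'b': S3 --b--> S4
  read 'b': S4 --b--> S0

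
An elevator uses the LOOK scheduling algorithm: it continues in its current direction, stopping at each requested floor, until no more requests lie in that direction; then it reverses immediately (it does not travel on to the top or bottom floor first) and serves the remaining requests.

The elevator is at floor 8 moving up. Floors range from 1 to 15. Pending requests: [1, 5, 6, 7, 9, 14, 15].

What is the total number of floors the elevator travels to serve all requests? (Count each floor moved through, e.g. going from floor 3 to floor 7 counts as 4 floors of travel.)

Start at floor 8 moving up, LOOK stop order: [9, 14, 15, 7, 6, 5, 1]
  8 → 9: |9-8| = 1, total = 1
  9 → 14: |14-9| = 5, total = 6
  14 → 15: |15-14| = 1, total = 7
  15 → 7: |7-15| = 8, total = 15
  7 → 6: |6-7| = 1, total = 16
  6 → 5: |5-6| = 1, total = 17
  5 → 1: |1-5| = 4, total = 21

Answer: 21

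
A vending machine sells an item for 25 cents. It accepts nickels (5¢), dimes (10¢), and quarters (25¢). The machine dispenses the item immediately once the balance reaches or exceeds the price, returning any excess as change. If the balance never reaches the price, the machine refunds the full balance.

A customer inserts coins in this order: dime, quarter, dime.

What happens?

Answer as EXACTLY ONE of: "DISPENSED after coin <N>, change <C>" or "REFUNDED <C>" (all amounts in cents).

Answer: DISPENSED after coin 2, change 10

Derivation:
Price: 25¢
Coin 1 (dime, 10¢): balance = 10¢
Coin 2 (quarter, 25¢): balance = 35¢
  → balance >= price → DISPENSE, change = 35 - 25 = 10¢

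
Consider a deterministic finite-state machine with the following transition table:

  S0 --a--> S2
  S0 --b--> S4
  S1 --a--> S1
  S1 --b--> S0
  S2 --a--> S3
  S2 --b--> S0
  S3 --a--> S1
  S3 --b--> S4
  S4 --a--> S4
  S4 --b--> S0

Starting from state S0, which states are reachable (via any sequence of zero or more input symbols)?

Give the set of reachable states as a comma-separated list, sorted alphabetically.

Answer: S0, S1, S2, S3, S4

Derivation:
BFS from S0:
  visit S0: S0--a-->S2 (new), S0--b-->S4 (new)
  visit S2: S2--a-->S3 (new), S2--b-->S0 (seen)
  visit S4: S4--a-->S4 (seen), S4--b-->S0 (seen)
  visit S3: S3--a-->S1 (new), S3--b-->S4 (seen)
  visit S1: S1--a-->S1 (seen), S1--b-->S0 (seen)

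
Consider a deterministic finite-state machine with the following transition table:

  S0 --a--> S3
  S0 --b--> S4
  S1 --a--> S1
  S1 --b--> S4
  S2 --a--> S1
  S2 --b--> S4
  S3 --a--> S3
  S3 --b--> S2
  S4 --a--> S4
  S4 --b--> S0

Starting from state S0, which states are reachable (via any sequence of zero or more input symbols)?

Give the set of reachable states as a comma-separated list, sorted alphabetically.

Answer: S0, S1, S2, S3, S4

Derivation:
BFS from S0:
  visit S0: S0--a-->S3 (new), S0--b-->S4 (new)
  visit S3: S3--a-->S3 (seen), S3--b-->S2 (new)
  visit S4: S4--a-->S4 (seen), S4--b-->S0 (seen)
  visit S2: S2--a-->S1 (new), S2--b-->S4 (seen)
  visit S1: S1--a-->S1 (seen), S1--b-->S4 (seen)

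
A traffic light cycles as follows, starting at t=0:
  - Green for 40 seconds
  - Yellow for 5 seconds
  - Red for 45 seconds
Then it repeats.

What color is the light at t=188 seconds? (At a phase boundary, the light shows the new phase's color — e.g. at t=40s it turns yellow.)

Answer: green

Derivation:
Cycle length = 40 + 5 + 45 = 90s
t = 188, phase_t = 188 mod 90 = 8
8 < 40 (green end) → GREEN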